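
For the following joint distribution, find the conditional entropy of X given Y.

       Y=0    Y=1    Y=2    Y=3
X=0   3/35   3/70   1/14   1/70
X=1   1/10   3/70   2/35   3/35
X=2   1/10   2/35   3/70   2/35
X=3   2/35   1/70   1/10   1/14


H(X|Y) = Σ_y p(y) H(X|Y=y)
  p(Y=0) = 12/35, H(X|Y=0) = 1.9678
  p(Y=1) = 11/70, H(X|Y=1) = 1.8676
  p(Y=2) = 19/70, H(X|Y=2) = 1.9313
  p(Y=3) = 8/35, H(X|Y=3) = 1.8050
H(X|Y) = 0.3429×1.9678 + 0.1571×1.8676 + 0.2714×1.9313 + 0.2286×1.8050 = 1.9049 bits


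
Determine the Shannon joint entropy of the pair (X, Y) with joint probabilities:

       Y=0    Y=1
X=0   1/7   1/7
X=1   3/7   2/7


H(X,Y) = -Σ p(x,y) log₂ p(x,y)
  p(0,0)=1/7: -0.1429 × log₂(0.1429) = 0.4011
  p(0,1)=1/7: -0.1429 × log₂(0.1429) = 0.4011
  p(1,0)=3/7: -0.4286 × log₂(0.4286) = 0.5239
  p(1,1)=2/7: -0.2857 × log₂(0.2857) = 0.5164
H(X,Y) = 1.8424 bits


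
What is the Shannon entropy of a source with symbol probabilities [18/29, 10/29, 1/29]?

H(X) = -Σ p(x) log₂ p(x)
  -18/29 × log₂(18/29) = 0.4271
  -10/29 × log₂(10/29) = 0.5297
  -1/29 × log₂(1/29) = 0.1675
H(X) = 1.1243 bits


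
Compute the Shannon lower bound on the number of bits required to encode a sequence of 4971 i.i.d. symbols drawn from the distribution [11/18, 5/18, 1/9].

Entropy H = 1.2997 bits/symbol
Minimum bits = H × n = 1.2997 × 4971
= 6460.99 bits


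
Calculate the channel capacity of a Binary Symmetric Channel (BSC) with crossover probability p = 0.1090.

For BSC with error probability p:
C = 1 - H(p) where H(p) is binary entropy
H(0.1090) = -0.1090 × log₂(0.1090) - 0.8910 × log₂(0.8910)
H(p) = 0.4969
C = 1 - 0.4969 = 0.5031 bits/use


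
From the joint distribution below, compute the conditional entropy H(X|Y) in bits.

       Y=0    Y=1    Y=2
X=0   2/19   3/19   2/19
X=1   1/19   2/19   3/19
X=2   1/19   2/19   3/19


H(X|Y) = Σ_y p(y) H(X|Y=y)
  p(Y=0) = 4/19, H(X|Y=0) = 1.5000
  p(Y=1) = 7/19, H(X|Y=1) = 1.5567
  p(Y=2) = 8/19, H(X|Y=2) = 1.5613
H(X|Y) = 0.2105×1.5000 + 0.3684×1.5567 + 0.4211×1.5613 = 1.5467 bits


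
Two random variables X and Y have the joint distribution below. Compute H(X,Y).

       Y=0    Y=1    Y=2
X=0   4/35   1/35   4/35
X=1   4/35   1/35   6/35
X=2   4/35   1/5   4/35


H(X,Y) = -Σ p(x,y) log₂ p(x,y)
  p(0,0)=4/35: -0.1143 × log₂(0.1143) = 0.3576
  p(0,1)=1/35: -0.0286 × log₂(0.0286) = 0.1466
  p(0,2)=4/35: -0.1143 × log₂(0.1143) = 0.3576
  p(1,0)=4/35: -0.1143 × log₂(0.1143) = 0.3576
  p(1,1)=1/35: -0.0286 × log₂(0.0286) = 0.1466
  p(1,2)=6/35: -0.1714 × log₂(0.1714) = 0.4362
  p(2,0)=4/35: -0.1143 × log₂(0.1143) = 0.3576
  p(2,1)=1/5: -0.2000 × log₂(0.2000) = 0.4644
  p(2,2)=4/35: -0.1143 × log₂(0.1143) = 0.3576
H(X,Y) = 2.9818 bits


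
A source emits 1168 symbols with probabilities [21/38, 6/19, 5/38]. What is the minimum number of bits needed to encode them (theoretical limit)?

Entropy H = 1.3830 bits/symbol
Minimum bits = H × n = 1.3830 × 1168
= 1615.33 bits


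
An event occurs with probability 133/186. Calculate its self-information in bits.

Information content I(x) = -log₂(p(x))
I = -log₂(133/186) = -log₂(0.7151)
I = 0.4839 bits


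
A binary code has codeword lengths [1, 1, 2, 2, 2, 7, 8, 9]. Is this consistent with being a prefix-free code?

Kraft inequality: Σ 2^(-l_i) ≤ 1 for prefix-free code
Calculating: 2^(-1) + 2^(-1) + 2^(-2) + 2^(-2) + 2^(-2) + 2^(-7) + 2^(-8) + 2^(-9)
= 0.5 + 0.5 + 0.25 + 0.25 + 0.25 + 0.0078125 + 0.00390625 + 0.001953125
= 1.7637
Since 1.7637 > 1, prefix-free code does not exist


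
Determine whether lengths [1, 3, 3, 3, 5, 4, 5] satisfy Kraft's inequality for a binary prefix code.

Kraft inequality: Σ 2^(-l_i) ≤ 1 for prefix-free code
Calculating: 2^(-1) + 2^(-3) + 2^(-3) + 2^(-3) + 2^(-5) + 2^(-4) + 2^(-5)
= 0.5 + 0.125 + 0.125 + 0.125 + 0.03125 + 0.0625 + 0.03125
= 1.0000
Since 1.0000 ≤ 1, prefix-free code exists


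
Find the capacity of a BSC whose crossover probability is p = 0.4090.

For BSC with error probability p:
C = 1 - H(p) where H(p) is binary entropy
H(0.4090) = -0.4090 × log₂(0.4090) - 0.5910 × log₂(0.5910)
H(p) = 0.9760
C = 1 - 0.9760 = 0.0240 bits/use


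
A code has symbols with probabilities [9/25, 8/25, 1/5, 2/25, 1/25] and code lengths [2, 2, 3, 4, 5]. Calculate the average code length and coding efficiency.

Average length L = Σ p_i × l_i = 2.4800 bits
Entropy H = 1.9983 bits
Efficiency η = H/L × 100% = 80.58%


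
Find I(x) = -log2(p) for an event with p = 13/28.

Information content I(x) = -log₂(p(x))
I = -log₂(13/28) = -log₂(0.4643)
I = 1.1069 bits


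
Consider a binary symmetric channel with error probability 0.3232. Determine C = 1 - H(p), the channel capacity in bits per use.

For BSC with error probability p:
C = 1 - H(p) where H(p) is binary entropy
H(0.3232) = -0.3232 × log₂(0.3232) - 0.6768 × log₂(0.6768)
H(p) = 0.9078
C = 1 - 0.9078 = 0.0922 bits/use


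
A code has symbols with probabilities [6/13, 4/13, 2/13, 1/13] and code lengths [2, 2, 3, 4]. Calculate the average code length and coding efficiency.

Average length L = Σ p_i × l_i = 2.3077 bits
Entropy H = 1.7381 bits
Efficiency η = H/L × 100% = 75.32%


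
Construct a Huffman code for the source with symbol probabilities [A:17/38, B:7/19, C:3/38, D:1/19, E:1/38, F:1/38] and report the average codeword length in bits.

Huffman tree construction:
Combine smallest probabilities repeatedly
Resulting codes:
  A: 0 (length 1)
  B: 11 (length 2)
  C: 100 (length 3)
  D: 1010 (length 4)
  E: 10110 (length 5)
  F: 10111 (length 5)
Average length = Σ p(s) × length(s) = 1.8947 bits


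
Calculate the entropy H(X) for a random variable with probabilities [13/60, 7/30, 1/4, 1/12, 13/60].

H(X) = -Σ p(x) log₂ p(x)
  -13/60 × log₂(13/60) = 0.4781
  -7/30 × log₂(7/30) = 0.4899
  -1/4 × log₂(1/4) = 0.5000
  -1/12 × log₂(1/12) = 0.2987
  -13/60 × log₂(13/60) = 0.4781
H(X) = 2.2448 bits


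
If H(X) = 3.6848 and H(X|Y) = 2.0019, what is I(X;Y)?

I(X;Y) = H(X) - H(X|Y)
I(X;Y) = 3.6848 - 2.0019 = 1.6829 bits


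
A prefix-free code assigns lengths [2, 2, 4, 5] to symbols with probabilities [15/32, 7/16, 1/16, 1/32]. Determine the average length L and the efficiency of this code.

Average length L = Σ p_i × l_i = 2.2188 bits
Entropy H = 1.4404 bits
Efficiency η = H/L × 100% = 64.92%


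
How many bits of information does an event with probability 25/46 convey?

Information content I(x) = -log₂(p(x))
I = -log₂(25/46) = -log₂(0.5435)
I = 0.8797 bits


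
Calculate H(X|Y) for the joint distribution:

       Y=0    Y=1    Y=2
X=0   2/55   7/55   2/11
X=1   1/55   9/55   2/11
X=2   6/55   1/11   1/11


H(X|Y) = Σ_y p(y) H(X|Y=y)
  p(Y=0) = 9/55, H(X|Y=0) = 1.2244
  p(Y=1) = 21/55, H(X|Y=1) = 1.5452
  p(Y=2) = 5/11, H(X|Y=2) = 1.5219
H(X|Y) = 0.1636×1.2244 + 0.3818×1.5452 + 0.4545×1.5219 = 1.4821 bits


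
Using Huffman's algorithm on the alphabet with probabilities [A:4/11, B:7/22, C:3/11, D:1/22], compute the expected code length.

Huffman tree construction:
Combine smallest probabilities repeatedly
Resulting codes:
  A: 0 (length 1)
  B: 10 (length 2)
  C: 111 (length 3)
  D: 110 (length 3)
Average length = Σ p(s) × length(s) = 1.9545 bits


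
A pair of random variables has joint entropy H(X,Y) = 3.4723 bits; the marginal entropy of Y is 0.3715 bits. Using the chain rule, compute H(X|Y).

Chain rule: H(X,Y) = H(X|Y) + H(Y)
H(X|Y) = H(X,Y) - H(Y) = 3.4723 - 0.3715 = 3.1008 bits


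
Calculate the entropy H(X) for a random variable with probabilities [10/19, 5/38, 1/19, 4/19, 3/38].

H(X) = -Σ p(x) log₂ p(x)
  -10/19 × log₂(10/19) = 0.4874
  -5/38 × log₂(5/38) = 0.3850
  -1/19 × log₂(1/19) = 0.2236
  -4/19 × log₂(4/19) = 0.4732
  -3/38 × log₂(3/38) = 0.2892
H(X) = 1.8584 bits


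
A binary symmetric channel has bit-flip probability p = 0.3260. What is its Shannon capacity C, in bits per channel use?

For BSC with error probability p:
C = 1 - H(p) where H(p) is binary entropy
H(0.3260) = -0.3260 × log₂(0.3260) - 0.6740 × log₂(0.6740)
H(p) = 0.9108
C = 1 - 0.9108 = 0.0892 bits/use


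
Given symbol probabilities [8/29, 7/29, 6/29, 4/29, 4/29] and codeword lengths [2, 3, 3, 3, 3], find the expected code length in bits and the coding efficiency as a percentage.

Average length L = Σ p_i × l_i = 2.7241 bits
Entropy H = 2.2662 bits
Efficiency η = H/L × 100% = 83.19%


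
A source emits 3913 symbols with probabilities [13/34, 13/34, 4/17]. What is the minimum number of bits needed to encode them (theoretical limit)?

Entropy H = 1.5518 bits/symbol
Minimum bits = H × n = 1.5518 × 3913
= 6072.32 bits


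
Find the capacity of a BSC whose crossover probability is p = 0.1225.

For BSC with error probability p:
C = 1 - H(p) where H(p) is binary entropy
H(0.1225) = -0.1225 × log₂(0.1225) - 0.8775 × log₂(0.8775)
H(p) = 0.5365
C = 1 - 0.5365 = 0.4635 bits/use


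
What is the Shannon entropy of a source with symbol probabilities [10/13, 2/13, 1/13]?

H(X) = -Σ p(x) log₂ p(x)
  -10/13 × log₂(10/13) = 0.2912
  -2/13 × log₂(2/13) = 0.4155
  -1/13 × log₂(1/13) = 0.2846
H(X) = 0.9913 bits


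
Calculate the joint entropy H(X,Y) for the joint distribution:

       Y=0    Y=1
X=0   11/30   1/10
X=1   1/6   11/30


H(X,Y) = -Σ p(x,y) log₂ p(x,y)
  p(0,0)=11/30: -0.3667 × log₂(0.3667) = 0.5307
  p(0,1)=1/10: -0.1000 × log₂(0.1000) = 0.3322
  p(1,0)=1/6: -0.1667 × log₂(0.1667) = 0.4308
  p(1,1)=11/30: -0.3667 × log₂(0.3667) = 0.5307
H(X,Y) = 1.8245 bits


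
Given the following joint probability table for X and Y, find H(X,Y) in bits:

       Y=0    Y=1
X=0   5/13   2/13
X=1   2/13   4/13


H(X,Y) = -Σ p(x,y) log₂ p(x,y)
  p(0,0)=5/13: -0.3846 × log₂(0.3846) = 0.5302
  p(0,1)=2/13: -0.1538 × log₂(0.1538) = 0.4155
  p(1,0)=2/13: -0.1538 × log₂(0.1538) = 0.4155
  p(1,1)=4/13: -0.3077 × log₂(0.3077) = 0.5232
H(X,Y) = 1.8843 bits


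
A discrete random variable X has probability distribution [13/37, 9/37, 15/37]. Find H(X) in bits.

H(X) = -Σ p(x) log₂ p(x)
  -13/37 × log₂(13/37) = 0.5302
  -9/37 × log₂(9/37) = 0.4961
  -15/37 × log₂(15/37) = 0.5281
H(X) = 1.5544 bits


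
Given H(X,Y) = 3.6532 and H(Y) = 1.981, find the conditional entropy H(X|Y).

Chain rule: H(X,Y) = H(X|Y) + H(Y)
H(X|Y) = H(X,Y) - H(Y) = 3.6532 - 1.981 = 1.6722 bits


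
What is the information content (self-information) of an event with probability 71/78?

Information content I(x) = -log₂(p(x))
I = -log₂(71/78) = -log₂(0.9103)
I = 0.1357 bits


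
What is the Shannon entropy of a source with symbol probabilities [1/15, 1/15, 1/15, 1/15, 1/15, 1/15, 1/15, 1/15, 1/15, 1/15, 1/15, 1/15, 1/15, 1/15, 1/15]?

H(X) = -Σ p(x) log₂ p(x)
  -1/15 × log₂(1/15) = 0.2605
  -1/15 × log₂(1/15) = 0.2605
  -1/15 × log₂(1/15) = 0.2605
  -1/15 × log₂(1/15) = 0.2605
  -1/15 × log₂(1/15) = 0.2605
  -1/15 × log₂(1/15) = 0.2605
  -1/15 × log₂(1/15) = 0.2605
  -1/15 × log₂(1/15) = 0.2605
  -1/15 × log₂(1/15) = 0.2605
  -1/15 × log₂(1/15) = 0.2605
  -1/15 × log₂(1/15) = 0.2605
  -1/15 × log₂(1/15) = 0.2605
  -1/15 × log₂(1/15) = 0.2605
  -1/15 × log₂(1/15) = 0.2605
  -1/15 × log₂(1/15) = 0.2605
H(X) = 3.9069 bits


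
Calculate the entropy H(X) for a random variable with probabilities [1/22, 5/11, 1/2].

H(X) = -Σ p(x) log₂ p(x)
  -1/22 × log₂(1/22) = 0.2027
  -5/11 × log₂(5/11) = 0.5170
  -1/2 × log₂(1/2) = 0.5000
H(X) = 1.2197 bits


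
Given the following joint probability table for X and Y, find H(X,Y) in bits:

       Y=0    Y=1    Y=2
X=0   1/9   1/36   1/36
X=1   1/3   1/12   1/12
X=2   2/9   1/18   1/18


H(X,Y) = -Σ p(x,y) log₂ p(x,y)
  p(0,0)=1/9: -0.1111 × log₂(0.1111) = 0.3522
  p(0,1)=1/36: -0.0278 × log₂(0.0278) = 0.1436
  p(0,2)=1/36: -0.0278 × log₂(0.0278) = 0.1436
  p(1,0)=1/3: -0.3333 × log₂(0.3333) = 0.5283
  p(1,1)=1/12: -0.0833 × log₂(0.0833) = 0.2987
  p(1,2)=1/12: -0.0833 × log₂(0.0833) = 0.2987
  p(2,0)=2/9: -0.2222 × log₂(0.2222) = 0.4822
  p(2,1)=1/18: -0.0556 × log₂(0.0556) = 0.2317
  p(2,2)=1/18: -0.0556 × log₂(0.0556) = 0.2317
H(X,Y) = 2.7108 bits


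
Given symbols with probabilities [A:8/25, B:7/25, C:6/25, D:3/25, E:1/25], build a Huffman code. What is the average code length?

Huffman tree construction:
Combine smallest probabilities repeatedly
Resulting codes:
  A: 11 (length 2)
  B: 10 (length 2)
  C: 01 (length 2)
  D: 001 (length 3)
  E: 000 (length 3)
Average length = Σ p(s) × length(s) = 2.1600 bits


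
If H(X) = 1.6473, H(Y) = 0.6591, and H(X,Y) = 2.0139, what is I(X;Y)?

I(X;Y) = H(X) + H(Y) - H(X,Y)
I(X;Y) = 1.6473 + 0.6591 - 2.0139 = 0.2925 bits


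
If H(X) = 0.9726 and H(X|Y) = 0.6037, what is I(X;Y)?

I(X;Y) = H(X) - H(X|Y)
I(X;Y) = 0.9726 - 0.6037 = 0.3689 bits


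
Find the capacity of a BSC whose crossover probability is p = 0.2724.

For BSC with error probability p:
C = 1 - H(p) where H(p) is binary entropy
H(0.2724) = -0.2724 × log₂(0.2724) - 0.7276 × log₂(0.7276)
H(p) = 0.8449
C = 1 - 0.8449 = 0.1551 bits/use


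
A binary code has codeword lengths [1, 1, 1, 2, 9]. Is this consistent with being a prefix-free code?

Kraft inequality: Σ 2^(-l_i) ≤ 1 for prefix-free code
Calculating: 2^(-1) + 2^(-1) + 2^(-1) + 2^(-2) + 2^(-9)
= 0.5 + 0.5 + 0.5 + 0.25 + 0.001953125
= 1.7520
Since 1.7520 > 1, prefix-free code does not exist


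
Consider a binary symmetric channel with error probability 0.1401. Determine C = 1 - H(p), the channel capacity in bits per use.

For BSC with error probability p:
C = 1 - H(p) where H(p) is binary entropy
H(0.1401) = -0.1401 × log₂(0.1401) - 0.8599 × log₂(0.8599)
H(p) = 0.5845
C = 1 - 0.5845 = 0.4155 bits/use


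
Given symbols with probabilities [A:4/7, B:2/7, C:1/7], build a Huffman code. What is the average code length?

Huffman tree construction:
Combine smallest probabilities repeatedly
Resulting codes:
  A: 1 (length 1)
  B: 01 (length 2)
  C: 00 (length 2)
Average length = Σ p(s) × length(s) = 1.4286 bits


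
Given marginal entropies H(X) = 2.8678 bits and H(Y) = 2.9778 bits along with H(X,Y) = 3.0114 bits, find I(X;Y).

I(X;Y) = H(X) + H(Y) - H(X,Y)
I(X;Y) = 2.8678 + 2.9778 - 3.0114 = 2.8342 bits


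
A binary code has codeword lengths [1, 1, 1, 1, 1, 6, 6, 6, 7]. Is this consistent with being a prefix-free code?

Kraft inequality: Σ 2^(-l_i) ≤ 1 for prefix-free code
Calculating: 2^(-1) + 2^(-1) + 2^(-1) + 2^(-1) + 2^(-1) + 2^(-6) + 2^(-6) + 2^(-6) + 2^(-7)
= 0.5 + 0.5 + 0.5 + 0.5 + 0.5 + 0.015625 + 0.015625 + 0.015625 + 0.0078125
= 2.5547
Since 2.5547 > 1, prefix-free code does not exist


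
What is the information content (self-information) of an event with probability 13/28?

Information content I(x) = -log₂(p(x))
I = -log₂(13/28) = -log₂(0.4643)
I = 1.1069 bits


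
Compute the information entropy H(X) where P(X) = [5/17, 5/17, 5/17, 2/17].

H(X) = -Σ p(x) log₂ p(x)
  -5/17 × log₂(5/17) = 0.5193
  -5/17 × log₂(5/17) = 0.5193
  -5/17 × log₂(5/17) = 0.5193
  -2/17 × log₂(2/17) = 0.3632
H(X) = 1.9211 bits


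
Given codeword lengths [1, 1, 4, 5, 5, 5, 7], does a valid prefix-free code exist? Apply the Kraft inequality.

Kraft inequality: Σ 2^(-l_i) ≤ 1 for prefix-free code
Calculating: 2^(-1) + 2^(-1) + 2^(-4) + 2^(-5) + 2^(-5) + 2^(-5) + 2^(-7)
= 0.5 + 0.5 + 0.0625 + 0.03125 + 0.03125 + 0.03125 + 0.0078125
= 1.1641
Since 1.1641 > 1, prefix-free code does not exist


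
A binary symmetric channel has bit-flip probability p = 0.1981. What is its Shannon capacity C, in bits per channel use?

For BSC with error probability p:
C = 1 - H(p) where H(p) is binary entropy
H(0.1981) = -0.1981 × log₂(0.1981) - 0.8019 × log₂(0.8019)
H(p) = 0.7181
C = 1 - 0.7181 = 0.2819 bits/use


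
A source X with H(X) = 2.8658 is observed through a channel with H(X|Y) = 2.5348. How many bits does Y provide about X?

I(X;Y) = H(X) - H(X|Y)
I(X;Y) = 2.8658 - 2.5348 = 0.331 bits


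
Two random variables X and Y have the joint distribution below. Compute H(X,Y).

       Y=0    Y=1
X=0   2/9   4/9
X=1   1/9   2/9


H(X,Y) = -Σ p(x,y) log₂ p(x,y)
  p(0,0)=2/9: -0.2222 × log₂(0.2222) = 0.4822
  p(0,1)=4/9: -0.4444 × log₂(0.4444) = 0.5200
  p(1,0)=1/9: -0.1111 × log₂(0.1111) = 0.3522
  p(1,1)=2/9: -0.2222 × log₂(0.2222) = 0.4822
H(X,Y) = 1.8366 bits


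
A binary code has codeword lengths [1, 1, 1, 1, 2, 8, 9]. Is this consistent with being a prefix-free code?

Kraft inequality: Σ 2^(-l_i) ≤ 1 for prefix-free code
Calculating: 2^(-1) + 2^(-1) + 2^(-1) + 2^(-1) + 2^(-2) + 2^(-8) + 2^(-9)
= 0.5 + 0.5 + 0.5 + 0.5 + 0.25 + 0.00390625 + 0.001953125
= 2.2559
Since 2.2559 > 1, prefix-free code does not exist


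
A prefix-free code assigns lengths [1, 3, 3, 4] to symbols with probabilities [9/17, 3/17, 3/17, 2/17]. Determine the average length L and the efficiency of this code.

Average length L = Σ p_i × l_i = 2.0588 bits
Entropy H = 1.7322 bits
Efficiency η = H/L × 100% = 84.14%


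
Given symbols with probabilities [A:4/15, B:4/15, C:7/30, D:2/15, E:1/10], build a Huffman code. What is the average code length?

Huffman tree construction:
Combine smallest probabilities repeatedly
Resulting codes:
  A: 10 (length 2)
  B: 11 (length 2)
  C: 00 (length 2)
  D: 011 (length 3)
  E: 010 (length 3)
Average length = Σ p(s) × length(s) = 2.2333 bits


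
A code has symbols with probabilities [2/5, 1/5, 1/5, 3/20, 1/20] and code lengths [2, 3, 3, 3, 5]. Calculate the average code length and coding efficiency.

Average length L = Σ p_i × l_i = 2.7000 bits
Entropy H = 2.0842 bits
Efficiency η = H/L × 100% = 77.19%


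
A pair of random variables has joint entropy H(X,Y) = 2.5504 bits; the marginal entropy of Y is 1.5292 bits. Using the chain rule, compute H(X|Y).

Chain rule: H(X,Y) = H(X|Y) + H(Y)
H(X|Y) = H(X,Y) - H(Y) = 2.5504 - 1.5292 = 1.0212 bits


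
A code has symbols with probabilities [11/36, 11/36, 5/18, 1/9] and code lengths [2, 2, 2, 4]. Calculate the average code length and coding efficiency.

Average length L = Σ p_i × l_i = 2.2222 bits
Entropy H = 1.9108 bits
Efficiency η = H/L × 100% = 85.99%


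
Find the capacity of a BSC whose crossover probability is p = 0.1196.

For BSC with error probability p:
C = 1 - H(p) where H(p) is binary entropy
H(0.1196) = -0.1196 × log₂(0.1196) - 0.8804 × log₂(0.8804)
H(p) = 0.5282
C = 1 - 0.5282 = 0.4718 bits/use


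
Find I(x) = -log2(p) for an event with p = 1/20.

Information content I(x) = -log₂(p(x))
I = -log₂(1/20) = -log₂(0.0500)
I = 4.3219 bits


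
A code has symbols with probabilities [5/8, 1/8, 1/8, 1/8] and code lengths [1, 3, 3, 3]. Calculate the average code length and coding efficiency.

Average length L = Σ p_i × l_i = 1.7500 bits
Entropy H = 1.5488 bits
Efficiency η = H/L × 100% = 88.50%


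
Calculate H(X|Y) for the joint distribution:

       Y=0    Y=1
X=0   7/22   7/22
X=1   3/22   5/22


H(X|Y) = Σ_y p(y) H(X|Y=y)
  p(Y=0) = 5/11, H(X|Y=0) = 0.8813
  p(Y=1) = 6/11, H(X|Y=1) = 0.9799
H(X|Y) = 0.4545×0.8813 + 0.5455×0.9799 = 0.9351 bits


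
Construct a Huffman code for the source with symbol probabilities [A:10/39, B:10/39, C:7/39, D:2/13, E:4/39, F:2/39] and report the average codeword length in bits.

Huffman tree construction:
Combine smallest probabilities repeatedly
Resulting codes:
  A: 01 (length 2)
  B: 10 (length 2)
  C: 00 (length 2)
  D: 110 (length 3)
  E: 1111 (length 4)
  F: 1110 (length 4)
Average length = Σ p(s) × length(s) = 2.4615 bits


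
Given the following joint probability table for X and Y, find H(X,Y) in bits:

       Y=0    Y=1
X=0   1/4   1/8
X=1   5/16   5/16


H(X,Y) = -Σ p(x,y) log₂ p(x,y)
  p(0,0)=1/4: -0.2500 × log₂(0.2500) = 0.5000
  p(0,1)=1/8: -0.1250 × log₂(0.1250) = 0.3750
  p(1,0)=5/16: -0.3125 × log₂(0.3125) = 0.5244
  p(1,1)=5/16: -0.3125 × log₂(0.3125) = 0.5244
H(X,Y) = 1.9238 bits


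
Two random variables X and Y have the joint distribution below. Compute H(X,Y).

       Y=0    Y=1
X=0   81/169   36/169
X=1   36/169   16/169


H(X,Y) = -Σ p(x,y) log₂ p(x,y)
  p(0,0)=81/169: -0.4793 × log₂(0.4793) = 0.5085
  p(0,1)=36/169: -0.2130 × log₂(0.2130) = 0.4752
  p(1,0)=36/169: -0.2130 × log₂(0.2130) = 0.4752
  p(1,1)=16/169: -0.0947 × log₂(0.0947) = 0.3220
H(X,Y) = 1.7810 bits


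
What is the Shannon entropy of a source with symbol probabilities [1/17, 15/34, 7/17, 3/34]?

H(X) = -Σ p(x) log₂ p(x)
  -1/17 × log₂(1/17) = 0.2404
  -15/34 × log₂(15/34) = 0.5208
  -7/17 × log₂(7/17) = 0.5271
  -3/34 × log₂(3/34) = 0.3090
H(X) = 1.5974 bits


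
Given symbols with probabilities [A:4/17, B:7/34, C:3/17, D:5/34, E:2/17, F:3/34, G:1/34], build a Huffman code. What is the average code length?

Huffman tree construction:
Combine smallest probabilities repeatedly
Resulting codes:
  A: 01 (length 2)
  B: 00 (length 2)
  C: 111 (length 3)
  D: 110 (length 3)
  E: 100 (length 3)
  F: 1011 (length 4)
  G: 1010 (length 4)
Average length = Σ p(s) × length(s) = 2.6765 bits


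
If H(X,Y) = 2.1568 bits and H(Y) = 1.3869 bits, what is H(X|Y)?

Chain rule: H(X,Y) = H(X|Y) + H(Y)
H(X|Y) = H(X,Y) - H(Y) = 2.1568 - 1.3869 = 0.7699 bits


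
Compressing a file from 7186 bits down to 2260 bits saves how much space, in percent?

Space savings = (1 - Compressed/Original) × 100%
= (1 - 2260/7186) × 100%
= 68.55%


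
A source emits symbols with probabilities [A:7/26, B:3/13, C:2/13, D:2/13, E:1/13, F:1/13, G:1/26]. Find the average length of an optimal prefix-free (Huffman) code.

Huffman tree construction:
Combine smallest probabilities repeatedly
Resulting codes:
  A: 10 (length 2)
  B: 01 (length 2)
  C: 110 (length 3)
  D: 111 (length 3)
  E: 0011 (length 4)
  F: 000 (length 3)
  G: 0010 (length 4)
Average length = Σ p(s) × length(s) = 2.6154 bits


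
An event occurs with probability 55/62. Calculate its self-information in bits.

Information content I(x) = -log₂(p(x))
I = -log₂(55/62) = -log₂(0.8871)
I = 0.1728 bits


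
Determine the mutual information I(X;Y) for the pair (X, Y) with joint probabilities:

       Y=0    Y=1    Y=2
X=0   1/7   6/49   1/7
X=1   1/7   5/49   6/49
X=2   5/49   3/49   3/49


H(X) = 1.5422, H(Y) = 1.5736, H(X,Y) = 3.1106
I(X;Y) = H(X) + H(Y) - H(X,Y) = 0.0053 bits


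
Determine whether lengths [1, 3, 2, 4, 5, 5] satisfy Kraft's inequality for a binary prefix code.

Kraft inequality: Σ 2^(-l_i) ≤ 1 for prefix-free code
Calculating: 2^(-1) + 2^(-3) + 2^(-2) + 2^(-4) + 2^(-5) + 2^(-5)
= 0.5 + 0.125 + 0.25 + 0.0625 + 0.03125 + 0.03125
= 1.0000
Since 1.0000 ≤ 1, prefix-free code exists


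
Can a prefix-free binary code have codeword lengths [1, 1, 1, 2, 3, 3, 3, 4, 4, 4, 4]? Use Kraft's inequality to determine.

Kraft inequality: Σ 2^(-l_i) ≤ 1 for prefix-free code
Calculating: 2^(-1) + 2^(-1) + 2^(-1) + 2^(-2) + 2^(-3) + 2^(-3) + 2^(-3) + 2^(-4) + 2^(-4) + 2^(-4) + 2^(-4)
= 0.5 + 0.5 + 0.5 + 0.25 + 0.125 + 0.125 + 0.125 + 0.0625 + 0.0625 + 0.0625 + 0.0625
= 2.3750
Since 2.3750 > 1, prefix-free code does not exist


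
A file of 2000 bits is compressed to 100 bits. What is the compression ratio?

Compression ratio = Original / Compressed
= 2000 / 100 = 20.00:1


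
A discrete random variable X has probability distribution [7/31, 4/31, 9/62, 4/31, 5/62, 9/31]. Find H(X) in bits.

H(X) = -Σ p(x) log₂ p(x)
  -7/31 × log₂(7/31) = 0.4848
  -4/31 × log₂(4/31) = 0.3812
  -9/62 × log₂(9/62) = 0.4042
  -4/31 × log₂(4/31) = 0.3812
  -5/62 × log₂(5/62) = 0.2929
  -9/31 × log₂(9/31) = 0.5180
H(X) = 2.4623 bits


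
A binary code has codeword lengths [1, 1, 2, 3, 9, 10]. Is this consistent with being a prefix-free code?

Kraft inequality: Σ 2^(-l_i) ≤ 1 for prefix-free code
Calculating: 2^(-1) + 2^(-1) + 2^(-2) + 2^(-3) + 2^(-9) + 2^(-10)
= 0.5 + 0.5 + 0.25 + 0.125 + 0.001953125 + 0.0009765625
= 1.3779
Since 1.3779 > 1, prefix-free code does not exist


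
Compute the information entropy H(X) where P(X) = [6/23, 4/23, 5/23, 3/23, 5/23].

H(X) = -Σ p(x) log₂ p(x)
  -6/23 × log₂(6/23) = 0.5057
  -4/23 × log₂(4/23) = 0.4389
  -5/23 × log₂(5/23) = 0.4786
  -3/23 × log₂(3/23) = 0.3833
  -5/23 × log₂(5/23) = 0.4786
H(X) = 2.2851 bits


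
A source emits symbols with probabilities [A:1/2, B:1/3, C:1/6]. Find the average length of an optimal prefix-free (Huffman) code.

Huffman tree construction:
Combine smallest probabilities repeatedly
Resulting codes:
  A: 0 (length 1)
  B: 11 (length 2)
  C: 10 (length 2)
Average length = Σ p(s) × length(s) = 1.5000 bits


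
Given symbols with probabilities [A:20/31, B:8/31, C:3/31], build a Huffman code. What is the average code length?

Huffman tree construction:
Combine smallest probabilities repeatedly
Resulting codes:
  A: 1 (length 1)
  B: 01 (length 2)
  C: 00 (length 2)
Average length = Σ p(s) × length(s) = 1.3548 bits


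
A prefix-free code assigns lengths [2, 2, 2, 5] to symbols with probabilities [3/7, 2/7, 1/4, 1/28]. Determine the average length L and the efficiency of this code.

Average length L = Σ p_i × l_i = 2.1071 bits
Entropy H = 1.7120 bits
Efficiency η = H/L × 100% = 81.25%


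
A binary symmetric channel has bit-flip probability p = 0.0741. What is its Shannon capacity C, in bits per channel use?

For BSC with error probability p:
C = 1 - H(p) where H(p) is binary entropy
H(0.0741) = -0.0741 × log₂(0.0741) - 0.9259 × log₂(0.9259)
H(p) = 0.3810
C = 1 - 0.3810 = 0.6190 bits/use


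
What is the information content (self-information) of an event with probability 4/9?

Information content I(x) = -log₂(p(x))
I = -log₂(4/9) = -log₂(0.4444)
I = 1.1699 bits


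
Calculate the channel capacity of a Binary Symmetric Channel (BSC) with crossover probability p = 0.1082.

For BSC with error probability p:
C = 1 - H(p) where H(p) is binary entropy
H(0.1082) = -0.1082 × log₂(0.1082) - 0.8918 × log₂(0.8918)
H(p) = 0.4945
C = 1 - 0.4945 = 0.5055 bits/use


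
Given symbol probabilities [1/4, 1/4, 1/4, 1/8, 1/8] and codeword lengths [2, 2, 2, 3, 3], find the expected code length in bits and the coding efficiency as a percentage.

Average length L = Σ p_i × l_i = 2.2500 bits
Entropy H = 2.2500 bits
Efficiency η = H/L × 100% = 100.00%


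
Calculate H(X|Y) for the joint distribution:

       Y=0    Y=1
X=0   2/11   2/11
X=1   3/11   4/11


H(X|Y) = Σ_y p(y) H(X|Y=y)
  p(Y=0) = 5/11, H(X|Y=0) = 0.9710
  p(Y=1) = 6/11, H(X|Y=1) = 0.9183
H(X|Y) = 0.4545×0.9710 + 0.5455×0.9183 = 0.9422 bits


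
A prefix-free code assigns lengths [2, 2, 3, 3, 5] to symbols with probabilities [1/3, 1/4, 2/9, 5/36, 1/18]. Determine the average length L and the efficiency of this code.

Average length L = Σ p_i × l_i = 2.5278 bits
Entropy H = 2.1377 bits
Efficiency η = H/L × 100% = 84.57%


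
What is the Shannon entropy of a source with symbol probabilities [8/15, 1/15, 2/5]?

H(X) = -Σ p(x) log₂ p(x)
  -8/15 × log₂(8/15) = 0.4837
  -1/15 × log₂(1/15) = 0.2605
  -2/5 × log₂(2/5) = 0.5288
H(X) = 1.2729 bits


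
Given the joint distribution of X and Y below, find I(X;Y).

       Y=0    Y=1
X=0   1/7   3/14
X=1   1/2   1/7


H(X) = 0.9403, H(Y) = 0.9403, H(X,Y) = 1.7783
I(X;Y) = H(X) + H(Y) - H(X,Y) = 0.1022 bits


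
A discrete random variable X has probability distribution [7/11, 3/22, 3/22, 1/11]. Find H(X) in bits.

H(X) = -Σ p(x) log₂ p(x)
  -7/11 × log₂(7/11) = 0.4150
  -3/22 × log₂(3/22) = 0.3920
  -3/22 × log₂(3/22) = 0.3920
  -1/11 × log₂(1/11) = 0.3145
H(X) = 1.5134 bits


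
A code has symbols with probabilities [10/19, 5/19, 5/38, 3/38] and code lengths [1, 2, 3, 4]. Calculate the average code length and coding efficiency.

Average length L = Σ p_i × l_i = 1.7632 bits
Entropy H = 1.6684 bits
Efficiency η = H/L × 100% = 94.63%


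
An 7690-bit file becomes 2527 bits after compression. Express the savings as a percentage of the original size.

Space savings = (1 - Compressed/Original) × 100%
= (1 - 2527/7690) × 100%
= 67.14%


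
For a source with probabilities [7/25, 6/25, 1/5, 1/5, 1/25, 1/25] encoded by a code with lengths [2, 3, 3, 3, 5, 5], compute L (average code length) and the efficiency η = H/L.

Average length L = Σ p_i × l_i = 2.8800 bits
Entropy H = 2.3086 bits
Efficiency η = H/L × 100% = 80.16%


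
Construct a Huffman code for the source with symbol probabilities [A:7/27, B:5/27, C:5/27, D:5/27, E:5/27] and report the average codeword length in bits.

Huffman tree construction:
Combine smallest probabilities repeatedly
Resulting codes:
  A: 10 (length 2)
  B: 110 (length 3)
  C: 111 (length 3)
  D: 00 (length 2)
  E: 01 (length 2)
Average length = Σ p(s) × length(s) = 2.3704 bits


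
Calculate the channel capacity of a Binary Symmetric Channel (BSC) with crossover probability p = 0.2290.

For BSC with error probability p:
C = 1 - H(p) where H(p) is binary entropy
H(0.2290) = -0.2290 × log₂(0.2290) - 0.7710 × log₂(0.7710)
H(p) = 0.7763
C = 1 - 0.7763 = 0.2237 bits/use


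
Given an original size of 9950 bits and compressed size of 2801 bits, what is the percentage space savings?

Space savings = (1 - Compressed/Original) × 100%
= (1 - 2801/9950) × 100%
= 71.85%


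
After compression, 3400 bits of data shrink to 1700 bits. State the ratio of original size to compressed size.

Compression ratio = Original / Compressed
= 3400 / 1700 = 2.00:1


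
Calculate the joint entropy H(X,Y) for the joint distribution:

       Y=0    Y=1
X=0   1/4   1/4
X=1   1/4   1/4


H(X,Y) = -Σ p(x,y) log₂ p(x,y)
  p(0,0)=1/4: -0.2500 × log₂(0.2500) = 0.5000
  p(0,1)=1/4: -0.2500 × log₂(0.2500) = 0.5000
  p(1,0)=1/4: -0.2500 × log₂(0.2500) = 0.5000
  p(1,1)=1/4: -0.2500 × log₂(0.2500) = 0.5000
H(X,Y) = 2.0000 bits


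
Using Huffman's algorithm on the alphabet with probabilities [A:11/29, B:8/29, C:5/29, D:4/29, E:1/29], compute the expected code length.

Huffman tree construction:
Combine smallest probabilities repeatedly
Resulting codes:
  A: 0 (length 1)
  B: 10 (length 2)
  C: 110 (length 3)
  D: 1111 (length 4)
  E: 1110 (length 4)
Average length = Σ p(s) × length(s) = 2.1379 bits


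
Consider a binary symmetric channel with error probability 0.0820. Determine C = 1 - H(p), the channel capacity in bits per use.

For BSC with error probability p:
C = 1 - H(p) where H(p) is binary entropy
H(0.0820) = -0.0820 × log₂(0.0820) - 0.9180 × log₂(0.9180)
H(p) = 0.4092
C = 1 - 0.4092 = 0.5908 bits/use


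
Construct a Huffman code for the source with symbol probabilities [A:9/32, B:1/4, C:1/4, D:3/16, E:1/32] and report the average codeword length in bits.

Huffman tree construction:
Combine smallest probabilities repeatedly
Resulting codes:
  A: 11 (length 2)
  B: 01 (length 2)
  C: 10 (length 2)
  D: 001 (length 3)
  E: 000 (length 3)
Average length = Σ p(s) × length(s) = 2.2188 bits


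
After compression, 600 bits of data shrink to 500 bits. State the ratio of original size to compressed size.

Compression ratio = Original / Compressed
= 600 / 500 = 1.20:1


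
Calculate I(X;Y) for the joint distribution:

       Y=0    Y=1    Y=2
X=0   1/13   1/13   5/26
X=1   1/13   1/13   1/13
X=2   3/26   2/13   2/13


H(X) = 1.5430, H(Y) = 1.5579, H(X,Y) = 3.0710
I(X;Y) = H(X) + H(Y) - H(X,Y) = 0.0299 bits


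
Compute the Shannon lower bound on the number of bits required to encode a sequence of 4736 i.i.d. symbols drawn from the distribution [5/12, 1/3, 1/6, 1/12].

Entropy H = 1.7842 bits/symbol
Minimum bits = H × n = 1.7842 × 4736
= 8449.78 bits


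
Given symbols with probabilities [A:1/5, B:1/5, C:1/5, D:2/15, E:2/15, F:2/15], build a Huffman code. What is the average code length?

Huffman tree construction:
Combine smallest probabilities repeatedly
Resulting codes:
  A: 111 (length 3)
  B: 00 (length 2)
  C: 01 (length 2)
  D: 100 (length 3)
  E: 101 (length 3)
  F: 110 (length 3)
Average length = Σ p(s) × length(s) = 2.6000 bits


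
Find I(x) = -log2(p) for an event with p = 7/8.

Information content I(x) = -log₂(p(x))
I = -log₂(7/8) = -log₂(0.8750)
I = 0.1926 bits


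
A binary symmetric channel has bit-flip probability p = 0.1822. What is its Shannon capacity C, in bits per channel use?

For BSC with error probability p:
C = 1 - H(p) where H(p) is binary entropy
H(0.1822) = -0.1822 × log₂(0.1822) - 0.8178 × log₂(0.8178)
H(p) = 0.6849
C = 1 - 0.6849 = 0.3151 bits/use


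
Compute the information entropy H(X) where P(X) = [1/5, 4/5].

H(X) = -Σ p(x) log₂ p(x)
  -1/5 × log₂(1/5) = 0.4644
  -4/5 × log₂(4/5) = 0.2575
H(X) = 0.7219 bits


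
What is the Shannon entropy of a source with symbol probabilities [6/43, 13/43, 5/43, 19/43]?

H(X) = -Σ p(x) log₂ p(x)
  -6/43 × log₂(6/43) = 0.3965
  -13/43 × log₂(13/43) = 0.5218
  -5/43 × log₂(5/43) = 0.3610
  -19/43 × log₂(19/43) = 0.5207
H(X) = 1.7999 bits


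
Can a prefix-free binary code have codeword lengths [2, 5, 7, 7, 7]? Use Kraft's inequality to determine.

Kraft inequality: Σ 2^(-l_i) ≤ 1 for prefix-free code
Calculating: 2^(-2) + 2^(-5) + 2^(-7) + 2^(-7) + 2^(-7)
= 0.25 + 0.03125 + 0.0078125 + 0.0078125 + 0.0078125
= 0.3047
Since 0.3047 ≤ 1, prefix-free code exists


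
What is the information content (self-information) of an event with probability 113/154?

Information content I(x) = -log₂(p(x))
I = -log₂(113/154) = -log₂(0.7338)
I = 0.4466 bits


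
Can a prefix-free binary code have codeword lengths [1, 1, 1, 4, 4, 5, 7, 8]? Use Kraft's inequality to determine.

Kraft inequality: Σ 2^(-l_i) ≤ 1 for prefix-free code
Calculating: 2^(-1) + 2^(-1) + 2^(-1) + 2^(-4) + 2^(-4) + 2^(-5) + 2^(-7) + 2^(-8)
= 0.5 + 0.5 + 0.5 + 0.0625 + 0.0625 + 0.03125 + 0.0078125 + 0.00390625
= 1.6680
Since 1.6680 > 1, prefix-free code does not exist


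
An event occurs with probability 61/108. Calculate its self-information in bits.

Information content I(x) = -log₂(p(x))
I = -log₂(61/108) = -log₂(0.5648)
I = 0.8242 bits


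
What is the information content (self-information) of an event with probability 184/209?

Information content I(x) = -log₂(p(x))
I = -log₂(184/209) = -log₂(0.8804)
I = 0.1838 bits


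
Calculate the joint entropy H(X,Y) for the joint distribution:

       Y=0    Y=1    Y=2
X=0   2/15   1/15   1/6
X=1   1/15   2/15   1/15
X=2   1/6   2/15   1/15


H(X,Y) = -Σ p(x,y) log₂ p(x,y)
  p(0,0)=2/15: -0.1333 × log₂(0.1333) = 0.3876
  p(0,1)=1/15: -0.0667 × log₂(0.0667) = 0.2605
  p(0,2)=1/6: -0.1667 × log₂(0.1667) = 0.4308
  p(1,0)=1/15: -0.0667 × log₂(0.0667) = 0.2605
  p(1,1)=2/15: -0.1333 × log₂(0.1333) = 0.3876
  p(1,2)=1/15: -0.0667 × log₂(0.0667) = 0.2605
  p(2,0)=1/6: -0.1667 × log₂(0.1667) = 0.4308
  p(2,1)=2/15: -0.1333 × log₂(0.1333) = 0.3876
  p(2,2)=1/15: -0.0667 × log₂(0.0667) = 0.2605
H(X,Y) = 3.0662 bits


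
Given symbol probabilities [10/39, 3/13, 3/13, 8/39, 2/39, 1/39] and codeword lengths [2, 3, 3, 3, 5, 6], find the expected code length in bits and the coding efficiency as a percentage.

Average length L = Σ p_i × l_i = 2.9231 bits
Entropy H = 2.3039 bits
Efficiency η = H/L × 100% = 78.82%


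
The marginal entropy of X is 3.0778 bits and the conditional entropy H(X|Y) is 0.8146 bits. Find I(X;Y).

I(X;Y) = H(X) - H(X|Y)
I(X;Y) = 3.0778 - 0.8146 = 2.2632 bits


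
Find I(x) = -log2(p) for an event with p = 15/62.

Information content I(x) = -log₂(p(x))
I = -log₂(15/62) = -log₂(0.2419)
I = 2.0473 bits


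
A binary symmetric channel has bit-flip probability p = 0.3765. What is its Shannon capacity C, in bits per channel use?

For BSC with error probability p:
C = 1 - H(p) where H(p) is binary entropy
H(0.3765) = -0.3765 × log₂(0.3765) - 0.6235 × log₂(0.6235)
H(p) = 0.9555
C = 1 - 0.9555 = 0.0445 bits/use


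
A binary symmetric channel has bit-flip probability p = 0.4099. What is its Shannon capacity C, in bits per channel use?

For BSC with error probability p:
C = 1 - H(p) where H(p) is binary entropy
H(0.4099) = -0.4099 × log₂(0.4099) - 0.5901 × log₂(0.5901)
H(p) = 0.9764
C = 1 - 0.9764 = 0.0236 bits/use


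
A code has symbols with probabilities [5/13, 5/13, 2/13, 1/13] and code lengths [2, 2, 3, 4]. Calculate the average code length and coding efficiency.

Average length L = Σ p_i × l_i = 2.3077 bits
Entropy H = 1.7605 bits
Efficiency η = H/L × 100% = 76.29%


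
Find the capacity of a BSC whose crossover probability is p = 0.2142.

For BSC with error probability p:
C = 1 - H(p) where H(p) is binary entropy
H(0.2142) = -0.2142 × log₂(0.2142) - 0.7858 × log₂(0.7858)
H(p) = 0.7494
C = 1 - 0.7494 = 0.2506 bits/use


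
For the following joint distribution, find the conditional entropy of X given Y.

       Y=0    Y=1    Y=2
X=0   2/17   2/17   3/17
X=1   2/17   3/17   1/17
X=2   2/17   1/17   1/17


H(X|Y) = Σ_y p(y) H(X|Y=y)
  p(Y=0) = 6/17, H(X|Y=0) = 1.5850
  p(Y=1) = 6/17, H(X|Y=1) = 1.4591
  p(Y=2) = 5/17, H(X|Y=2) = 1.3710
H(X|Y) = 0.3529×1.5850 + 0.3529×1.4591 + 0.2941×1.3710 = 1.4776 bits


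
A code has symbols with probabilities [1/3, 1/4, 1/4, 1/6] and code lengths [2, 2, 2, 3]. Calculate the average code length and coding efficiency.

Average length L = Σ p_i × l_i = 2.1667 bits
Entropy H = 1.9591 bits
Efficiency η = H/L × 100% = 90.42%


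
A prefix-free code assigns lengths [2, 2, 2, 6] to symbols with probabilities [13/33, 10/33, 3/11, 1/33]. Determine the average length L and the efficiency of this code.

Average length L = Σ p_i × l_i = 2.1212 bits
Entropy H = 1.7155 bits
Efficiency η = H/L × 100% = 80.87%


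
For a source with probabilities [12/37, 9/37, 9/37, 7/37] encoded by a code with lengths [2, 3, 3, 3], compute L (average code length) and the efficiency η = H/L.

Average length L = Σ p_i × l_i = 2.6757 bits
Entropy H = 1.9735 bits
Efficiency η = H/L × 100% = 73.76%


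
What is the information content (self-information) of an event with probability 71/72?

Information content I(x) = -log₂(p(x))
I = -log₂(71/72) = -log₂(0.9861)
I = 0.0202 bits


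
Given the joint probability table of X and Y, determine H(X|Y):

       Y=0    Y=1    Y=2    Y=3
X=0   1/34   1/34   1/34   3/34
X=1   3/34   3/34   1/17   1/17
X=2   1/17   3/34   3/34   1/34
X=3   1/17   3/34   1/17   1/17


H(X|Y) = Σ_y p(y) H(X|Y=y)
  p(Y=0) = 4/17, H(X|Y=0) = 1.9056
  p(Y=1) = 5/17, H(X|Y=1) = 1.8955
  p(Y=2) = 4/17, H(X|Y=2) = 1.9056
  p(Y=3) = 4/17, H(X|Y=3) = 1.9056
H(X|Y) = 0.2353×1.9056 + 0.2941×1.8955 + 0.2353×1.9056 + 0.2353×1.9056 = 1.9026 bits


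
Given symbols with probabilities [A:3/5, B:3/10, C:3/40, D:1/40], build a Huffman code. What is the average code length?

Huffman tree construction:
Combine smallest probabilities repeatedly
Resulting codes:
  A: 1 (length 1)
  B: 01 (length 2)
  C: 001 (length 3)
  D: 000 (length 3)
Average length = Σ p(s) × length(s) = 1.5000 bits


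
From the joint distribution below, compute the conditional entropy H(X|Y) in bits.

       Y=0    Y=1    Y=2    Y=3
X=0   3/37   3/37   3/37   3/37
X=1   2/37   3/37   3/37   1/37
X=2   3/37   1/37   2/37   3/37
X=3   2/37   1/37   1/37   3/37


H(X|Y) = Σ_y p(y) H(X|Y=y)
  p(Y=0) = 10/37, H(X|Y=0) = 1.9710
  p(Y=1) = 8/37, H(X|Y=1) = 1.8113
  p(Y=2) = 9/37, H(X|Y=2) = 1.8911
  p(Y=3) = 10/37, H(X|Y=3) = 1.8955
H(X|Y) = 0.2703×1.9710 + 0.2162×1.8113 + 0.2432×1.8911 + 0.2703×1.8955 = 1.8966 bits
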